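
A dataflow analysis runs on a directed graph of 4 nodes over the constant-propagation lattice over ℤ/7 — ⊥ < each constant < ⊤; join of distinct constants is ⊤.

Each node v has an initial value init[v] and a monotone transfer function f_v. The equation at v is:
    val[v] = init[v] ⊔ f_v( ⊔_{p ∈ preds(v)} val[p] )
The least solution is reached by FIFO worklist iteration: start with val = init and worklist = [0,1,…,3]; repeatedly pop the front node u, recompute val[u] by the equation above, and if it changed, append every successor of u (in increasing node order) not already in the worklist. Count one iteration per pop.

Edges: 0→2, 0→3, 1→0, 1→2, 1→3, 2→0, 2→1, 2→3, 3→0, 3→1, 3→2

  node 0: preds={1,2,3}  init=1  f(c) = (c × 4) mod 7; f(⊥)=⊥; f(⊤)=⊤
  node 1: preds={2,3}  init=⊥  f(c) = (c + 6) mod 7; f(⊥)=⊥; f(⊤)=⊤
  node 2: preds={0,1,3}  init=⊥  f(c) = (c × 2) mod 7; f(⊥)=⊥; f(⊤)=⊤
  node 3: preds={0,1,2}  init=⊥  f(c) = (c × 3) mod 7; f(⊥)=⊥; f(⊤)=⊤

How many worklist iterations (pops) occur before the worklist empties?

10

Worklist (10 pops):
  #1 pop 0: in=⊥ → 1 (no change)
  #2 pop 1: in=⊥ → ⊥ (no change)
  #3 pop 2: in=1 → 2 (was ⊥); enqueue [0,1]
  #4 pop 3: in=⊤ → ⊤ (was ⊥); enqueue [2]
  #5 pop 0: in=⊤ → ⊤ (was 1); enqueue [3]
  #6 pop 1: in=⊤ → ⊤ (was ⊥); enqueue [0]
  #7 pop 2: in=⊤ → ⊤ (was 2); enqueue [1]
  #8 pop 3: in=⊤ → ⊤ (no change)
  #9 pop 0: in=⊤ → ⊤ (no change)
  #10 pop 1: in=⊤ → ⊤ (no change)

Fixpoint:
  val[0] = ⊤
  val[1] = ⊤
  val[2] = ⊤
  val[3] = ⊤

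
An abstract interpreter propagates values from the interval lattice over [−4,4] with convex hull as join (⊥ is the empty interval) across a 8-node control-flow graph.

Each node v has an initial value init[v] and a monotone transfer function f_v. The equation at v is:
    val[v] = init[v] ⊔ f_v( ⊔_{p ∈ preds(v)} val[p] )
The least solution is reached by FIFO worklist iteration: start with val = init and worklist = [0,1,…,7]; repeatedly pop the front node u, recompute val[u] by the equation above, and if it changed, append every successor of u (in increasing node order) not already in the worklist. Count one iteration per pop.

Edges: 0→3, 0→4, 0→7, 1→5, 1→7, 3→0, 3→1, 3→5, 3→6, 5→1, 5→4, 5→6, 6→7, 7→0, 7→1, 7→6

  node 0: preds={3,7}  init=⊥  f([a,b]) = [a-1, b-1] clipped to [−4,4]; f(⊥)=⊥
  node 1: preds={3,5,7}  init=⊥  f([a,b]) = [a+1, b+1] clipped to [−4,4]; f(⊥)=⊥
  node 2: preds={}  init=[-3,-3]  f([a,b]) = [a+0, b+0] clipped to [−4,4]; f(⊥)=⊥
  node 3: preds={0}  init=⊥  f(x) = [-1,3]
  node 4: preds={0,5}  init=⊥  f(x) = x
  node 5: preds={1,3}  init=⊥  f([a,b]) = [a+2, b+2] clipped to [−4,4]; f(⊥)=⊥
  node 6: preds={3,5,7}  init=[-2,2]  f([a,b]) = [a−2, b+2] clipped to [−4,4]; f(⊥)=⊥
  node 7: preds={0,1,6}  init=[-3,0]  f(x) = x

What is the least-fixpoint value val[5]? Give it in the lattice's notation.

[-1,4]

Worklist (18 pops):
  #1 pop 0: in=[-3,0] → [-4,-1] (was ⊥); enqueue []
  #2 pop 1: in=[-3,0] → [-2,1] (was ⊥); enqueue []
  #3 pop 2: in=⊥ → [-3,-3] (no change)
  #4 pop 3: in=[-4,-1] → [-1,3] (was ⊥); enqueue [0,1]
  #5 pop 4: in=[-4,-1] → [-4,-1] (was ⊥); enqueue []
  #6 pop 5: in=[-2,3] → [0,4] (was ⊥); enqueue [4]
  #7 pop 6: in=[-3,4] → [-4,4] (was [-2,2]); enqueue []
  #8 pop 7: in=[-4,4] → [-4,4] (was [-3,0]); enqueue [6]
  #9 pop 0: in=[-4,4] → [-4,3] (was [-4,-1]); enqueue [3,7]
  #10 pop 1: in=[-4,4] → [-3,4] (was [-2,1]); enqueue [5]
  #11 pop 4: in=[-4,4] → [-4,4] (was [-4,-1]); enqueue []
  #12 pop 6: in=[-4,4] → [-4,4] (no change)
  #13 pop 3: in=[-4,3] → [-1,3] (no change)
  #14 pop 7: in=[-4,4] → [-4,4] (no change)
  #15 pop 5: in=[-3,4] → [-1,4] (was [0,4]); enqueue [1,4,6]
  #16 pop 1: in=[-4,4] → [-3,4] (no change)
  #17 pop 4: in=[-4,4] → [-4,4] (no change)
  #18 pop 6: in=[-4,4] → [-4,4] (no change)

Fixpoint:
  val[0] = [-4,3]
  val[1] = [-3,4]
  val[2] = [-3,-3]
  val[3] = [-1,3]
  val[4] = [-4,4]
  val[5] = [-1,4]
  val[6] = [-4,4]
  val[7] = [-4,4]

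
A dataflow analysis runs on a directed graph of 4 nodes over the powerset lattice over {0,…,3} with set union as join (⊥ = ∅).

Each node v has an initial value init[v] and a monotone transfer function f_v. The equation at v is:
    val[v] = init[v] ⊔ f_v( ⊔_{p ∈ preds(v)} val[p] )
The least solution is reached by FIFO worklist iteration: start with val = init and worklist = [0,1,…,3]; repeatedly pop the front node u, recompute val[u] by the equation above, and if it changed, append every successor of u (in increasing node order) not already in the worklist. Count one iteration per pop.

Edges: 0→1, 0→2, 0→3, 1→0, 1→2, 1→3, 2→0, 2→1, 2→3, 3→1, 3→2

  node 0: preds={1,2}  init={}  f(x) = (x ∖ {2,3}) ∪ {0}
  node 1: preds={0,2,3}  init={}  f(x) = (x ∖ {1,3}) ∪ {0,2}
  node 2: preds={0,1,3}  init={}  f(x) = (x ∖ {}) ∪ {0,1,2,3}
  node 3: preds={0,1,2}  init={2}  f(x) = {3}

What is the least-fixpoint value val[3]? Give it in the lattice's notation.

Iteration log — 8 steps:
  step 1. node 0  ⊔preds={}  new={0}  old={}  +wl: 
  step 2. node 1  ⊔preds={0,2}  new={0,2}  old={}  +wl: 0
  step 3. node 2  ⊔preds={0,2}  new={0,1,2,3}  old={}  +wl: 1
  step 4. node 3  ⊔preds={0,1,2,3}  new={2,3}  old={2}  +wl: 2
  step 5. node 0  ⊔preds={0,1,2,3}  new={0,1}  old={0}  +wl: 3
  step 6. node 1  ⊔preds={0,1,2,3}  new={0,2}  stable
  step 7. node 2  ⊔preds={0,1,2,3}  new={0,1,2,3}  stable
  step 8. node 3  ⊔preds={0,1,2,3}  new={2,3}  stable

Least fixpoint reached:
  node 0: {0,1}
  node 1: {0,2}
  node 2: {0,1,2,3}
  node 3: {2,3}

{2,3}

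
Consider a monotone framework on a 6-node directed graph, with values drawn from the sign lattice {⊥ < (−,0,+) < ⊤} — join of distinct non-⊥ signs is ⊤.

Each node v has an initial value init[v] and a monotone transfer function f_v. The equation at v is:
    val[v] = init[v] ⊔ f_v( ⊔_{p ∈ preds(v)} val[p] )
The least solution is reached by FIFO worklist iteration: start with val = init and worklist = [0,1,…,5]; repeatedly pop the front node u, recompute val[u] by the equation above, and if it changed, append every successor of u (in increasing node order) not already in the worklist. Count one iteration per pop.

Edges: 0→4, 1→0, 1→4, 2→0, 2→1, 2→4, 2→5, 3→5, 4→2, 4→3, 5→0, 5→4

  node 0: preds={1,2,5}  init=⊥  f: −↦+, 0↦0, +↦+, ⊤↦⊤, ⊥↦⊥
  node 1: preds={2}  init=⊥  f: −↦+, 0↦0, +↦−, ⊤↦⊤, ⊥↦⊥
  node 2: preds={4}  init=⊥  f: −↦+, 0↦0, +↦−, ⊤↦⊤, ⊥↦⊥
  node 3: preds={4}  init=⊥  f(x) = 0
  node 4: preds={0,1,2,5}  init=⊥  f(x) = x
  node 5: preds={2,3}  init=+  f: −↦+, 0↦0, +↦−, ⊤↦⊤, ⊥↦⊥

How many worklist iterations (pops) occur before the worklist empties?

20

Worklist (20 pops):
  #1 pop 0: in=+ → + (was ⊥); enqueue []
  #2 pop 1: in=⊥ → ⊥ (no change)
  #3 pop 2: in=⊥ → ⊥ (no change)
  #4 pop 3: in=⊥ → 0 (was ⊥); enqueue []
  #5 pop 4: in=+ → + (was ⊥); enqueue [2,3]
  #6 pop 5: in=0 → ⊤ (was +); enqueue [0,4]
  #7 pop 2: in=+ → − (was ⊥); enqueue [1,5]
  #8 pop 3: in=+ → 0 (no change)
  #9 pop 0: in=⊤ → ⊤ (was +); enqueue []
  #10 pop 4: in=⊤ → ⊤ (was +); enqueue [2,3]
  #11 pop 1: in=− → + (was ⊥); enqueue [0,4]
  #12 pop 5: in=⊤ → ⊤ (no change)
  #13 pop 2: in=⊤ → ⊤ (was −); enqueue [1,5]
  #14 pop 3: in=⊤ → 0 (no change)
  #15 pop 0: in=⊤ → ⊤ (no change)
  #16 pop 4: in=⊤ → ⊤ (no change)
  #17 pop 1: in=⊤ → ⊤ (was +); enqueue [0,4]
  #18 pop 5: in=⊤ → ⊤ (no change)
  #19 pop 0: in=⊤ → ⊤ (no change)
  #20 pop 4: in=⊤ → ⊤ (no change)

Fixpoint:
  val[0] = ⊤
  val[1] = ⊤
  val[2] = ⊤
  val[3] = 0
  val[4] = ⊤
  val[5] = ⊤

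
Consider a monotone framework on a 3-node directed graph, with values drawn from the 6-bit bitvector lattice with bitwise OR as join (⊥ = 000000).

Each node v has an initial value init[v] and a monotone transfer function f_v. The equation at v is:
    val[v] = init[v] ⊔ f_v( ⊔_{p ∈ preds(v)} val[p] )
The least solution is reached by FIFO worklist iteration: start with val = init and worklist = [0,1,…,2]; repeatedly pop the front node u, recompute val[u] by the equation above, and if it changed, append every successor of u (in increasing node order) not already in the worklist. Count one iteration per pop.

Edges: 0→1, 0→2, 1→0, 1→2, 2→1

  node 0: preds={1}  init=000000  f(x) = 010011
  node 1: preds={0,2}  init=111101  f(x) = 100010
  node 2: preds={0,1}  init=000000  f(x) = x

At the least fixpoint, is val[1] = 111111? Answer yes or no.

yes

Trace (5 dequeues):
  [1] u=0 | in 111101 | out 010011 | prev 000000 | push {}
  [2] u=1 | in 010011 | out 111111 | prev 111101 | push {0}
  [3] u=2 | in 111111 | out 111111 | prev 000000 | push {1}
  [4] u=0 | in 111111 | out 010011 | ==
  [5] u=1 | in 111111 | out 111111 | ==

Converged values:
  [0] 010011
  [1] 111111
  [2] 111111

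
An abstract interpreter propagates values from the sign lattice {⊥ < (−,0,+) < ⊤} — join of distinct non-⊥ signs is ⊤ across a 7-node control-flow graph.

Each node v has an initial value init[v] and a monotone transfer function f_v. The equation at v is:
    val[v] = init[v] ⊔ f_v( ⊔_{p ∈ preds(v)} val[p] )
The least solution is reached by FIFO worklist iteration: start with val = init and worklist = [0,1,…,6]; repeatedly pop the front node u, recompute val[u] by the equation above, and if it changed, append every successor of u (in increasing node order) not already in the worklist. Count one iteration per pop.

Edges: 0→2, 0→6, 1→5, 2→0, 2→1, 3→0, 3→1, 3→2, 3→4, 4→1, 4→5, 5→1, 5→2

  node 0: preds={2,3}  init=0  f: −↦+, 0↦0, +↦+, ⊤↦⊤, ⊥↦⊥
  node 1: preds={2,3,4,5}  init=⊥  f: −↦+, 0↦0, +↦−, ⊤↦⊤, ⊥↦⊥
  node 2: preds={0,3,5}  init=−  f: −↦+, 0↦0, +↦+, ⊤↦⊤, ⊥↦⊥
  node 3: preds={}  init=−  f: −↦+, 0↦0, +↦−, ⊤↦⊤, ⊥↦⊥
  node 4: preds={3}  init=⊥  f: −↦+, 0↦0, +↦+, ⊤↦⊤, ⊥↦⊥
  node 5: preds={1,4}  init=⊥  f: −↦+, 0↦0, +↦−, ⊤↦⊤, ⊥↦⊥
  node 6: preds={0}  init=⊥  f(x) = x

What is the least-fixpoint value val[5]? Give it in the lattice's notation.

⊤

Worklist (13 pops):
  #1 pop 0: in=− → ⊤ (was 0); enqueue []
  #2 pop 1: in=− → + (was ⊥); enqueue []
  #3 pop 2: in=⊤ → ⊤ (was −); enqueue [0,1]
  #4 pop 3: in=⊥ → − (no change)
  #5 pop 4: in=− → + (was ⊥); enqueue []
  #6 pop 5: in=+ → − (was ⊥); enqueue [2]
  #7 pop 6: in=⊤ → ⊤ (was ⊥); enqueue []
  #8 pop 0: in=⊤ → ⊤ (no change)
  #9 pop 1: in=⊤ → ⊤ (was +); enqueue [5]
  #10 pop 2: in=⊤ → ⊤ (no change)
  #11 pop 5: in=⊤ → ⊤ (was −); enqueue [1,2]
  #12 pop 1: in=⊤ → ⊤ (no change)
  #13 pop 2: in=⊤ → ⊤ (no change)

Fixpoint:
  val[0] = ⊤
  val[1] = ⊤
  val[2] = ⊤
  val[3] = −
  val[4] = +
  val[5] = ⊤
  val[6] = ⊤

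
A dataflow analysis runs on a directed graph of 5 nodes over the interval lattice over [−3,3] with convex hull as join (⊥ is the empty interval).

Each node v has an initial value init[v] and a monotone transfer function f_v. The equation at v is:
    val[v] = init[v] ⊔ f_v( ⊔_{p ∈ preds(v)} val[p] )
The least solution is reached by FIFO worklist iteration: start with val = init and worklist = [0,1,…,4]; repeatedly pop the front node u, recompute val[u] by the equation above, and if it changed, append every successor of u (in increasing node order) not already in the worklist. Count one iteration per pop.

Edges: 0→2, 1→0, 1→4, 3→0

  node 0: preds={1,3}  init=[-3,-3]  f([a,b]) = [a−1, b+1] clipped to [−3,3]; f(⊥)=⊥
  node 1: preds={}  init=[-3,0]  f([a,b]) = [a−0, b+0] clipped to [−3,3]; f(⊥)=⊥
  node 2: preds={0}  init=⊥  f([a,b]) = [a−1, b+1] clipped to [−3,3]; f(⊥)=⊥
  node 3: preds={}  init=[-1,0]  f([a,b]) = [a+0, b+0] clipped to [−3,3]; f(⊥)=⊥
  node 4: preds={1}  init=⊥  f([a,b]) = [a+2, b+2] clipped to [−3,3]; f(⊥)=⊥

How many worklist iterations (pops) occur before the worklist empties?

Trace (5 dequeues):
  [1] u=0 | in [-3,0] | out [-3,1] | prev [-3,-3] | push {}
  [2] u=1 | in ⊥ | out [-3,0] | ==
  [3] u=2 | in [-3,1] | out [-3,2] | prev ⊥ | push {}
  [4] u=3 | in ⊥ | out [-1,0] | ==
  [5] u=4 | in [-3,0] | out [-1,2] | prev ⊥ | push {}

Converged values:
  [0] [-3,1]
  [1] [-3,0]
  [2] [-3,2]
  [3] [-1,0]
  [4] [-1,2]

5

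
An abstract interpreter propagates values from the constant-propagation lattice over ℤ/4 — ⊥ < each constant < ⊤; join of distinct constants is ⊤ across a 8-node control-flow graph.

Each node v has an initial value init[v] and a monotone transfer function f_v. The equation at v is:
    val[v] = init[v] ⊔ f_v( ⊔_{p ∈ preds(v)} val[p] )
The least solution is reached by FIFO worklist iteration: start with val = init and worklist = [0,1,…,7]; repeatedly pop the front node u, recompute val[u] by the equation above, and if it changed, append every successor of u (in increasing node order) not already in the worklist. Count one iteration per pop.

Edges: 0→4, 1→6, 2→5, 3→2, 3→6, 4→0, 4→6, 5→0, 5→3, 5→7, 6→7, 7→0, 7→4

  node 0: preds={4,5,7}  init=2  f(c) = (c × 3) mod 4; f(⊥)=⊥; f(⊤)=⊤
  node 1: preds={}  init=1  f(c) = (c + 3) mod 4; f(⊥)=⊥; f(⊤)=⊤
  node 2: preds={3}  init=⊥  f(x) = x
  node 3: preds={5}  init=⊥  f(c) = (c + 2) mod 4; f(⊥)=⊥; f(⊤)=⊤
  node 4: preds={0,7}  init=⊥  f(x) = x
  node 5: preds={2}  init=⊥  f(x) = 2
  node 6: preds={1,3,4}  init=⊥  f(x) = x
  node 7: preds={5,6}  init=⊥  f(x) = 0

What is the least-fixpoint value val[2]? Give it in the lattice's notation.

0

Iteration log — 15 steps:
  step 1. node 0  ⊔preds=⊥  new=2  stable
  step 2. node 1  ⊔preds=⊥  new=1  stable
  step 3. node 2  ⊔preds=⊥  new=⊥  stable
  step 4. node 3  ⊔preds=⊥  new=⊥  stable
  step 5. node 4  ⊔preds=2  new=2  old=⊥  +wl: 0
  step 6. node 5  ⊔preds=⊥  new=2  old=⊥  +wl: 3
  step 7. node 6  ⊔preds=⊤  new=⊤  old=⊥  +wl: 
  step 8. node 7  ⊔preds=⊤  new=0  old=⊥  +wl: 4
  step 9. node 0  ⊔preds=⊤  new=⊤  old=2  +wl: 
  step 10. node 3  ⊔preds=2  new=0  old=⊥  +wl: 2,6
  step 11. node 4  ⊔preds=⊤  new=⊤  old=2  +wl: 0
  step 12. node 2  ⊔preds=0  new=0  old=⊥  +wl: 5
  step 13. node 6  ⊔preds=⊤  new=⊤  stable
  step 14. node 0  ⊔preds=⊤  new=⊤  stable
  step 15. node 5  ⊔preds=0  new=2  stable

Least fixpoint reached:
  node 0: ⊤
  node 1: 1
  node 2: 0
  node 3: 0
  node 4: ⊤
  node 5: 2
  node 6: ⊤
  node 7: 0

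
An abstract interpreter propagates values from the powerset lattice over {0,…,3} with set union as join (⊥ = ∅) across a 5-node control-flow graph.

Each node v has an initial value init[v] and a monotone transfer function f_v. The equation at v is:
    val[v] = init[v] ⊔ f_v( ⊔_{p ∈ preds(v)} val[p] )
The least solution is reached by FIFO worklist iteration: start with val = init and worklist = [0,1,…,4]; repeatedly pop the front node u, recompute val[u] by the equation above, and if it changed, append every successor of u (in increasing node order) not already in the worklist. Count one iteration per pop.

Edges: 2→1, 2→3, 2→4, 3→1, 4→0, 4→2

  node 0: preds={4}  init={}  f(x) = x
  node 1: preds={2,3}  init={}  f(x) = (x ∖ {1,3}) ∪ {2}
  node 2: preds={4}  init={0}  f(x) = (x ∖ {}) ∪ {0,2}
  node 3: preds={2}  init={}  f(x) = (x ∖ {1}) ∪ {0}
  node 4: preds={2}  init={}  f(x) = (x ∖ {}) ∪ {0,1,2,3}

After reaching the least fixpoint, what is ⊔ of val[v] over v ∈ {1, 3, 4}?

{0,1,2,3}

Iteration log — 12 steps:
  step 1. node 0  ⊔preds={}  new={}  stable
  step 2. node 1  ⊔preds={0}  new={0,2}  old={}  +wl: 
  step 3. node 2  ⊔preds={}  new={0,2}  old={0}  +wl: 1
  step 4. node 3  ⊔preds={0,2}  new={0,2}  old={}  +wl: 
  step 5. node 4  ⊔preds={0,2}  new={0,1,2,3}  old={}  +wl: 0,2
  step 6. node 1  ⊔preds={0,2}  new={0,2}  stable
  step 7. node 0  ⊔preds={0,1,2,3}  new={0,1,2,3}  old={}  +wl: 
  step 8. node 2  ⊔preds={0,1,2,3}  new={0,1,2,3}  old={0,2}  +wl: 1,3,4
  step 9. node 1  ⊔preds={0,1,2,3}  new={0,2}  stable
  step 10. node 3  ⊔preds={0,1,2,3}  new={0,2,3}  old={0,2}  +wl: 1
  step 11. node 4  ⊔preds={0,1,2,3}  new={0,1,2,3}  stable
  step 12. node 1  ⊔preds={0,1,2,3}  new={0,2}  stable

Least fixpoint reached:
  node 0: {0,1,2,3}
  node 1: {0,2}
  node 2: {0,1,2,3}
  node 3: {0,2,3}
  node 4: {0,1,2,3}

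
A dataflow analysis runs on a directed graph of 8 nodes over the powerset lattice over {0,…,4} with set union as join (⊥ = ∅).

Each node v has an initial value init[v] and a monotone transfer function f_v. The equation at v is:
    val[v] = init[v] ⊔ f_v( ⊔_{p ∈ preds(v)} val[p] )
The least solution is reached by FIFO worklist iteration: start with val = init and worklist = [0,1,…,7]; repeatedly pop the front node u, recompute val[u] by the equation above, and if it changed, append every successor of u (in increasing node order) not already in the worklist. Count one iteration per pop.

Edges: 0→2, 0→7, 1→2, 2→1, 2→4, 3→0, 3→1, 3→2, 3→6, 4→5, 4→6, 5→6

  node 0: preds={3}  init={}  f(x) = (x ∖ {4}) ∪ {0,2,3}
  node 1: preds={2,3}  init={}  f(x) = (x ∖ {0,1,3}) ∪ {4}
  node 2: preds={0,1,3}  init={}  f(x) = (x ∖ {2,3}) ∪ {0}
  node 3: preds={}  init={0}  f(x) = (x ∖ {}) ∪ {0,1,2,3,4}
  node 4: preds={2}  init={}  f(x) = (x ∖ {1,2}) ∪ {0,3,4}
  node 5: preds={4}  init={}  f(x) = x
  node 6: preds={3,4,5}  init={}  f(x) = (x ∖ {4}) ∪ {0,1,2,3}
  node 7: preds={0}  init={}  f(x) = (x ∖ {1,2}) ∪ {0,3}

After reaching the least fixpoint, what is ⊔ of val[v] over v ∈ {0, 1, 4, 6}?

{0,1,2,3,4}

Trace (14 dequeues):
  [1] u=0 | in {0} | out {0,2,3} | prev {} | push {}
  [2] u=1 | in {0} | out {4} | prev {} | push {}
  [3] u=2 | in {0,2,3,4} | out {0,4} | prev {} | push {1}
  [4] u=3 | in {} | out {0,1,2,3,4} | prev {0} | push {0,2}
  [5] u=4 | in {0,4} | out {0,3,4} | prev {} | push {}
  [6] u=5 | in {0,3,4} | out {0,3,4} | prev {} | push {}
  [7] u=6 | in {0,1,2,3,4} | out {0,1,2,3} | prev {} | push {}
  [8] u=7 | in {0,2,3} | out {0,3} | prev {} | push {}
  [9] u=1 | in {0,1,2,3,4} | out {2,4} | prev {4} | push {}
  [10] u=0 | in {0,1,2,3,4} | out {0,1,2,3} | prev {0,2,3} | push {7}
  [11] u=2 | in {0,1,2,3,4} | out {0,1,4} | prev {0,4} | push {1,4}
  [12] u=7 | in {0,1,2,3} | out {0,3} | ==
  [13] u=1 | in {0,1,2,3,4} | out {2,4} | ==
  [14] u=4 | in {0,1,4} | out {0,3,4} | ==

Converged values:
  [0] {0,1,2,3}
  [1] {2,4}
  [2] {0,1,4}
  [3] {0,1,2,3,4}
  [4] {0,3,4}
  [5] {0,3,4}
  [6] {0,1,2,3}
  [7] {0,3}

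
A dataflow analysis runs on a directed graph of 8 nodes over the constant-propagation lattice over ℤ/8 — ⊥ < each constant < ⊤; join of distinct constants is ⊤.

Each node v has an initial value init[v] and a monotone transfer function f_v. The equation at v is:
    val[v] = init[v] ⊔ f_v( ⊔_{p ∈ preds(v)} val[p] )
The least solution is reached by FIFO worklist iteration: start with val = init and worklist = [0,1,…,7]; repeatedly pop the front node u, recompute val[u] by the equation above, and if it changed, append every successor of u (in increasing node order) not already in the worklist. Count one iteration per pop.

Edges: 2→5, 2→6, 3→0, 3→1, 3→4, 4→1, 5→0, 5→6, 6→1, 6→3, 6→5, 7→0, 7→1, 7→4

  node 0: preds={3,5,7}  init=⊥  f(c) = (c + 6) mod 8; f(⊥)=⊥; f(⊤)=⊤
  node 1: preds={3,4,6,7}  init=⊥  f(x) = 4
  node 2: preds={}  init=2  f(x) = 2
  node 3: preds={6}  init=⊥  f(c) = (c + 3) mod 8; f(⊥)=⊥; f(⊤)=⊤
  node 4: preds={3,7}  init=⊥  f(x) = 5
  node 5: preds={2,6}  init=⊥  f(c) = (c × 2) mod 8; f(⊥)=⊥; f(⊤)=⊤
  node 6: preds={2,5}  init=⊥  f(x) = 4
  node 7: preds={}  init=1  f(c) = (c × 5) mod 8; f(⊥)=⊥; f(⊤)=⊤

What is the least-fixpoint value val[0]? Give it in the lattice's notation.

Worklist (16 pops):
  #1 pop 0: in=1 → 7 (was ⊥); enqueue []
  #2 pop 1: in=1 → 4 (was ⊥); enqueue []
  #3 pop 2: in=⊥ → 2 (no change)
  #4 pop 3: in=⊥ → ⊥ (no change)
  #5 pop 4: in=1 → 5 (was ⊥); enqueue [1]
  #6 pop 5: in=2 → 4 (was ⊥); enqueue [0]
  #7 pop 6: in=⊤ → 4 (was ⊥); enqueue [3,5]
  #8 pop 7: in=⊥ → 1 (no change)
  #9 pop 1: in=⊤ → 4 (no change)
  #10 pop 0: in=⊤ → ⊤ (was 7); enqueue []
  #11 pop 3: in=4 → 7 (was ⊥); enqueue [0,1,4]
  #12 pop 5: in=⊤ → ⊤ (was 4); enqueue [6]
  #13 pop 0: in=⊤ → ⊤ (no change)
  #14 pop 1: in=⊤ → 4 (no change)
  #15 pop 4: in=⊤ → 5 (no change)
  #16 pop 6: in=⊤ → 4 (no change)

Fixpoint:
  val[0] = ⊤
  val[1] = 4
  val[2] = 2
  val[3] = 7
  val[4] = 5
  val[5] = ⊤
  val[6] = 4
  val[7] = 1

⊤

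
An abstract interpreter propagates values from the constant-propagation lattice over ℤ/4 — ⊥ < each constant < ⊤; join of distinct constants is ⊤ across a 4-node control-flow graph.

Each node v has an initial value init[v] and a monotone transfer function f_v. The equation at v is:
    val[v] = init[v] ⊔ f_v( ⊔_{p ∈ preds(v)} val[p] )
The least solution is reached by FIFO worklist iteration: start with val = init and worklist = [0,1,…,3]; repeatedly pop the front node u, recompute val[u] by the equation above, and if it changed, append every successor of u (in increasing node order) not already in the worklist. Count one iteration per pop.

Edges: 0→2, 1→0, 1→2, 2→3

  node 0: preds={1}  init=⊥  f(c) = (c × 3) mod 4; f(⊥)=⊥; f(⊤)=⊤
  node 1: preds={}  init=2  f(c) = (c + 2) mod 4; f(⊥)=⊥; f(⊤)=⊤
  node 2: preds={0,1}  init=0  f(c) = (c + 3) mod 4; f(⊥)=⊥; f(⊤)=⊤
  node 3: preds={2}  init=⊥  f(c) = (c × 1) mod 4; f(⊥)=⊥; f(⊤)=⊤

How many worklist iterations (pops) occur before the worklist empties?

Worklist (4 pops):
  #1 pop 0: in=2 → 2 (was ⊥); enqueue []
  #2 pop 1: in=⊥ → 2 (no change)
  #3 pop 2: in=2 → ⊤ (was 0); enqueue []
  #4 pop 3: in=⊤ → ⊤ (was ⊥); enqueue []

Fixpoint:
  val[0] = 2
  val[1] = 2
  val[2] = ⊤
  val[3] = ⊤

4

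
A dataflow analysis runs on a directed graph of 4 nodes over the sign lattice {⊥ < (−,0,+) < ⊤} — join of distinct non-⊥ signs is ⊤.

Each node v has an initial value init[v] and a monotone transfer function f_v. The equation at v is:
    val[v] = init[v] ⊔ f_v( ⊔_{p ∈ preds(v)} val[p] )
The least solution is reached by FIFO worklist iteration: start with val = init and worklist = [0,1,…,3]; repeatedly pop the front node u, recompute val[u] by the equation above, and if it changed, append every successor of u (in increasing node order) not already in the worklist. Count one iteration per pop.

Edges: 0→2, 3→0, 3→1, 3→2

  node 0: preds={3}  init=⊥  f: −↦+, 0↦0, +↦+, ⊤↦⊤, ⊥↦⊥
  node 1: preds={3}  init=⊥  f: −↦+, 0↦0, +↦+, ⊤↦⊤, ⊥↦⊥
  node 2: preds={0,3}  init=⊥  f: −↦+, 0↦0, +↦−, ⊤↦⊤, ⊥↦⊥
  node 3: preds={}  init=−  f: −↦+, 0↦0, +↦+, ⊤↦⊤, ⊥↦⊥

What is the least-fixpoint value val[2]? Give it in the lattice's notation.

⊤

Trace (4 dequeues):
  [1] u=0 | in − | out + | prev ⊥ | push {}
  [2] u=1 | in − | out + | prev ⊥ | push {}
  [3] u=2 | in ⊤ | out ⊤ | prev ⊥ | push {}
  [4] u=3 | in ⊥ | out − | ==

Converged values:
  [0] +
  [1] +
  [2] ⊤
  [3] −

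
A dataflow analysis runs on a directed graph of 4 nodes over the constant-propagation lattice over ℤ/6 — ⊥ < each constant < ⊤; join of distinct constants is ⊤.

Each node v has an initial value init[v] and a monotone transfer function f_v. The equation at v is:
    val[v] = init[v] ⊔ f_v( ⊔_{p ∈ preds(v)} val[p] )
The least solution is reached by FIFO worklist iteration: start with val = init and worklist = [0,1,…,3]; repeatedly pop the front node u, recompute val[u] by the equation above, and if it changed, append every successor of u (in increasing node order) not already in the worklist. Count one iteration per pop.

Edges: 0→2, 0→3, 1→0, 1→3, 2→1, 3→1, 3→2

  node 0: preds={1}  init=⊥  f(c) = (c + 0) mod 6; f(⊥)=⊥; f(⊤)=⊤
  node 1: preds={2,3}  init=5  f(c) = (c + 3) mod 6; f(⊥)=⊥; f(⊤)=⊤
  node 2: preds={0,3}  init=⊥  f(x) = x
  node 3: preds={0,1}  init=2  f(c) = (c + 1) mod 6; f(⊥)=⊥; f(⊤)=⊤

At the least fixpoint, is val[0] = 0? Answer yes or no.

no

Worklist (9 pops):
  #1 pop 0: in=5 → 5 (was ⊥); enqueue []
  #2 pop 1: in=2 → 5 (no change)
  #3 pop 2: in=⊤ → ⊤ (was ⊥); enqueue [1]
  #4 pop 3: in=5 → ⊤ (was 2); enqueue [2]
  #5 pop 1: in=⊤ → ⊤ (was 5); enqueue [0,3]
  #6 pop 2: in=⊤ → ⊤ (no change)
  #7 pop 0: in=⊤ → ⊤ (was 5); enqueue [2]
  #8 pop 3: in=⊤ → ⊤ (no change)
  #9 pop 2: in=⊤ → ⊤ (no change)

Fixpoint:
  val[0] = ⊤
  val[1] = ⊤
  val[2] = ⊤
  val[3] = ⊤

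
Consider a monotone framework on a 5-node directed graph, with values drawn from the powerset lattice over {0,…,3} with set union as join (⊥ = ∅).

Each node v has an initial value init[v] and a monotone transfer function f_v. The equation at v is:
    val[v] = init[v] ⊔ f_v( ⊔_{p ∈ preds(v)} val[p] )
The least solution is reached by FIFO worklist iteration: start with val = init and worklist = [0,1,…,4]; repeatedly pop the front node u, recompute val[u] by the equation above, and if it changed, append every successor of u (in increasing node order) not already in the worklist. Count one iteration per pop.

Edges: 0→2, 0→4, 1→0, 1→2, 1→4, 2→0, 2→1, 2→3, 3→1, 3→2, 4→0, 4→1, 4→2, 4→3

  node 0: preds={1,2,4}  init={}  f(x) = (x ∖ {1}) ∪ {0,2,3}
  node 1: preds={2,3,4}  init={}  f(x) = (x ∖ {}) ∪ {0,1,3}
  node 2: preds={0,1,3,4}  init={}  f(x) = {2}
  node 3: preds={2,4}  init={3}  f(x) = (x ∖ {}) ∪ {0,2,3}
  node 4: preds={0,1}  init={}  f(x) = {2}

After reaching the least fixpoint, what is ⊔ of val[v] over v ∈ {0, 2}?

Iteration log — 11 steps:
  step 1. node 0  ⊔preds={}  new={0,2,3}  old={}  +wl: 
  step 2. node 1  ⊔preds={3}  new={0,1,3}  old={}  +wl: 0
  step 3. node 2  ⊔preds={0,1,2,3}  new={2}  old={}  +wl: 1
  step 4. node 3  ⊔preds={2}  new={0,2,3}  old={3}  +wl: 2
  step 5. node 4  ⊔preds={0,1,2,3}  new={2}  old={}  +wl: 3
  step 6. node 0  ⊔preds={0,1,2,3}  new={0,2,3}  stable
  step 7. node 1  ⊔preds={0,2,3}  new={0,1,2,3}  old={0,1,3}  +wl: 0,4
  step 8. node 2  ⊔preds={0,1,2,3}  new={2}  stable
  step 9. node 3  ⊔preds={2}  new={0,2,3}  stable
  step 10. node 0  ⊔preds={0,1,2,3}  new={0,2,3}  stable
  step 11. node 4  ⊔preds={0,1,2,3}  new={2}  stable

Least fixpoint reached:
  node 0: {0,2,3}
  node 1: {0,1,2,3}
  node 2: {2}
  node 3: {0,2,3}
  node 4: {2}

{0,2,3}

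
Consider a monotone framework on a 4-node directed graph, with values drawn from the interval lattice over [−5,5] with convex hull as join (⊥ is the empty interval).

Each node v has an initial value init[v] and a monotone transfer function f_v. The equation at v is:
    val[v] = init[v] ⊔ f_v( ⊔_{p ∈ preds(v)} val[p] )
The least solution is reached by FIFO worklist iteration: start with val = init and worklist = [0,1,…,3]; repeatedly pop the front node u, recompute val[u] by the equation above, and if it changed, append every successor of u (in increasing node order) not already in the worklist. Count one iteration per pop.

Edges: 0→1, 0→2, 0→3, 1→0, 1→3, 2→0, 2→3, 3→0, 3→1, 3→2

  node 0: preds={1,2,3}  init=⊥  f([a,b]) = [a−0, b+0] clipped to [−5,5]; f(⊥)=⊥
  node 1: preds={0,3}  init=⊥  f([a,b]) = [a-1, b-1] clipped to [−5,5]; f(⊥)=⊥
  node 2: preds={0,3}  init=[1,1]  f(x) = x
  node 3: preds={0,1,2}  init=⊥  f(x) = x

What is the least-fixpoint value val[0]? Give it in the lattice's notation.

Worklist (29 pops):
  #1 pop 0: in=[1,1] → [1,1] (was ⊥); enqueue []
  #2 pop 1: in=[1,1] → [0,0] (was ⊥); enqueue [0]
  #3 pop 2: in=[1,1] → [1,1] (no change)
  #4 pop 3: in=[0,1] → [0,1] (was ⊥); enqueue [1,2]
  #5 pop 0: in=[0,1] → [0,1] (was [1,1]); enqueue [3]
  #6 pop 1: in=[0,1] → [-1,0] (was [0,0]); enqueue [0]
  #7 pop 2: in=[0,1] → [0,1] (was [1,1]); enqueue []
  #8 pop 3: in=[-1,1] → [-1,1] (was [0,1]); enqueue [1,2]
  #9 pop 0: in=[-1,1] → [-1,1] (was [0,1]); enqueue [3]
  #10 pop 1: in=[-1,1] → [-2,0] (was [-1,0]); enqueue [0]
  #11 pop 2: in=[-1,1] → [-1,1] (was [0,1]); enqueue []
  #12 pop 3: in=[-2,1] → [-2,1] (was [-1,1]); enqueue [1,2]
  #13 pop 0: in=[-2,1] → [-2,1] (was [-1,1]); enqueue [3]
  #14 pop 1: in=[-2,1] → [-3,0] (was [-2,0]); enqueue [0]
  #15 pop 2: in=[-2,1] → [-2,1] (was [-1,1]); enqueue []
  #16 pop 3: in=[-3,1] → [-3,1] (was [-2,1]); enqueue [1,2]
  #17 pop 0: in=[-3,1] → [-3,1] (was [-2,1]); enqueue [3]
  #18 pop 1: in=[-3,1] → [-4,0] (was [-3,0]); enqueue [0]
  #19 pop 2: in=[-3,1] → [-3,1] (was [-2,1]); enqueue []
  #20 pop 3: in=[-4,1] → [-4,1] (was [-3,1]); enqueue [1,2]
  #21 pop 0: in=[-4,1] → [-4,1] (was [-3,1]); enqueue [3]
  #22 pop 1: in=[-4,1] → [-5,0] (was [-4,0]); enqueue [0]
  #23 pop 2: in=[-4,1] → [-4,1] (was [-3,1]); enqueue []
  #24 pop 3: in=[-5,1] → [-5,1] (was [-4,1]); enqueue [1,2]
  #25 pop 0: in=[-5,1] → [-5,1] (was [-4,1]); enqueue [3]
  #26 pop 1: in=[-5,1] → [-5,0] (no change)
  #27 pop 2: in=[-5,1] → [-5,1] (was [-4,1]); enqueue [0]
  #28 pop 3: in=[-5,1] → [-5,1] (no change)
  #29 pop 0: in=[-5,1] → [-5,1] (no change)

Fixpoint:
  val[0] = [-5,1]
  val[1] = [-5,0]
  val[2] = [-5,1]
  val[3] = [-5,1]

[-5,1]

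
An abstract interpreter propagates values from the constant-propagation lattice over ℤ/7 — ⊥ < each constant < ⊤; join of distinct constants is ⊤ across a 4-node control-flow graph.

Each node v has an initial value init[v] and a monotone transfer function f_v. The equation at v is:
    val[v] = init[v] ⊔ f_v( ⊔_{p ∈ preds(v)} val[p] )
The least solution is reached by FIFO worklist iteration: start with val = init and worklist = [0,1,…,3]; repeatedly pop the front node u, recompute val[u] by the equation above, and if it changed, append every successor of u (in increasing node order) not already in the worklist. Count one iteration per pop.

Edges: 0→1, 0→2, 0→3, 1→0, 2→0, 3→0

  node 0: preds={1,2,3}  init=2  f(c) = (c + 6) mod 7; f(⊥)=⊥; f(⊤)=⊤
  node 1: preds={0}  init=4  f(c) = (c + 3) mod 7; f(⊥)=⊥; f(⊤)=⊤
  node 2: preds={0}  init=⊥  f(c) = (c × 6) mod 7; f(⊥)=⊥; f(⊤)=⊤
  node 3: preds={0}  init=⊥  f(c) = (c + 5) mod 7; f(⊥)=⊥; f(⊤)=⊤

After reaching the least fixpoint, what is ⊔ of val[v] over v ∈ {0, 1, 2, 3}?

Iteration log — 5 steps:
  step 1. node 0  ⊔preds=4  new=⊤  old=2  +wl: 
  step 2. node 1  ⊔preds=⊤  new=⊤  old=4  +wl: 0
  step 3. node 2  ⊔preds=⊤  new=⊤  old=⊥  +wl: 
  step 4. node 3  ⊔preds=⊤  new=⊤  old=⊥  +wl: 
  step 5. node 0  ⊔preds=⊤  new=⊤  stable

Least fixpoint reached:
  node 0: ⊤
  node 1: ⊤
  node 2: ⊤
  node 3: ⊤

⊤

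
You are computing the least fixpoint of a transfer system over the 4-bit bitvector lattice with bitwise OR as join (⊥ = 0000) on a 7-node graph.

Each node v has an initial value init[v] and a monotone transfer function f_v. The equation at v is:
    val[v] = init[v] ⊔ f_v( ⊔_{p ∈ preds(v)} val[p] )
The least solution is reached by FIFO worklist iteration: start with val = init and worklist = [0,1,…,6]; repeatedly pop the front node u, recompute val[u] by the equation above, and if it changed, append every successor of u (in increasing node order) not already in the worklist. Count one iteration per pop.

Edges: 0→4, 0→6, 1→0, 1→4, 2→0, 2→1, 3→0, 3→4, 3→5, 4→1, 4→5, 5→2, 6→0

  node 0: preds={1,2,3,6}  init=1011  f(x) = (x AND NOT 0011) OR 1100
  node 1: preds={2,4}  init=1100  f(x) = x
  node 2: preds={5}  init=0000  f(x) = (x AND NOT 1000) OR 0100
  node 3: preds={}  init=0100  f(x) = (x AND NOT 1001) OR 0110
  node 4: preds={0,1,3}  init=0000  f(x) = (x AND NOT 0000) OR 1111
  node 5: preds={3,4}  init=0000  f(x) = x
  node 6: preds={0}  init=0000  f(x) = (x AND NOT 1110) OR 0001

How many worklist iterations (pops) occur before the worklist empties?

13

Trace (13 dequeues):
  [1] u=0 | in 1100 | out 1111 | prev 1011 | push {}
  [2] u=1 | in 0000 | out 1100 | ==
  [3] u=2 | in 0000 | out 0100 | prev 0000 | push {0,1}
  [4] u=3 | in 0000 | out 0110 | prev 0100 | push {}
  [5] u=4 | in 1111 | out 1111 | prev 0000 | push {}
  [6] u=5 | in 1111 | out 1111 | prev 0000 | push {2}
  [7] u=6 | in 1111 | out 0001 | prev 0000 | push {}
  [8] u=0 | in 1111 | out 1111 | ==
  [9] u=1 | in 1111 | out 1111 | prev 1100 | push {0,4}
  [10] u=2 | in 1111 | out 0111 | prev 0100 | push {1}
  [11] u=0 | in 1111 | out 1111 | ==
  [12] u=4 | in 1111 | out 1111 | ==
  [13] u=1 | in 1111 | out 1111 | ==

Converged values:
  [0] 1111
  [1] 1111
  [2] 0111
  [3] 0110
  [4] 1111
  [5] 1111
  [6] 0001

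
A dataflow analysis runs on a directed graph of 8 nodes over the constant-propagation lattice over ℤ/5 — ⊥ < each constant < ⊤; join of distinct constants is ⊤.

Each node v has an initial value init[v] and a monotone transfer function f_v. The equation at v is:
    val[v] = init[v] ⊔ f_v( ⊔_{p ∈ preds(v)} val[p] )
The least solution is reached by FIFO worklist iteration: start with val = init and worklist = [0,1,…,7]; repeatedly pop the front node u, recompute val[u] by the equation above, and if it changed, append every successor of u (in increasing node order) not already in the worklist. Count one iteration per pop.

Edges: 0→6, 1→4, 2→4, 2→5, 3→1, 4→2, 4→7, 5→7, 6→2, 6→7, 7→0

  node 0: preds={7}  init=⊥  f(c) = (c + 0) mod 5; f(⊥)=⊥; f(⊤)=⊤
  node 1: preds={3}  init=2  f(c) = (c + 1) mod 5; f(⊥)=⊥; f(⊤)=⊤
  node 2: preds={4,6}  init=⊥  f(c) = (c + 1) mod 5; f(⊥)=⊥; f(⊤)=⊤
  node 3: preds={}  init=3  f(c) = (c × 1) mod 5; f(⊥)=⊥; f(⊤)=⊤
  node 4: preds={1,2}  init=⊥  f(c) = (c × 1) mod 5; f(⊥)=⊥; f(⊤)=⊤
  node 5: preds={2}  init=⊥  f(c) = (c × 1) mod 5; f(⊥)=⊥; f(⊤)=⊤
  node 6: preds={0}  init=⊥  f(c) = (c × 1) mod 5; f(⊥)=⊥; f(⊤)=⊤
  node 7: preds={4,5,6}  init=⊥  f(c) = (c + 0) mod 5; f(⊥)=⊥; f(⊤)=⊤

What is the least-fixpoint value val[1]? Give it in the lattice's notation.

Iteration log — 15 steps:
  step 1. node 0  ⊔preds=⊥  new=⊥  stable
  step 2. node 1  ⊔preds=3  new=⊤  old=2  +wl: 
  step 3. node 2  ⊔preds=⊥  new=⊥  stable
  step 4. node 3  ⊔preds=⊥  new=3  stable
  step 5. node 4  ⊔preds=⊤  new=⊤  old=⊥  +wl: 2
  step 6. node 5  ⊔preds=⊥  new=⊥  stable
  step 7. node 6  ⊔preds=⊥  new=⊥  stable
  step 8. node 7  ⊔preds=⊤  new=⊤  old=⊥  +wl: 0
  step 9. node 2  ⊔preds=⊤  new=⊤  old=⊥  +wl: 4,5
  step 10. node 0  ⊔preds=⊤  new=⊤  old=⊥  +wl: 6
  step 11. node 4  ⊔preds=⊤  new=⊤  stable
  step 12. node 5  ⊔preds=⊤  new=⊤  old=⊥  +wl: 7
  step 13. node 6  ⊔preds=⊤  new=⊤  old=⊥  +wl: 2
  step 14. node 7  ⊔preds=⊤  new=⊤  stable
  step 15. node 2  ⊔preds=⊤  new=⊤  stable

Least fixpoint reached:
  node 0: ⊤
  node 1: ⊤
  node 2: ⊤
  node 3: 3
  node 4: ⊤
  node 5: ⊤
  node 6: ⊤
  node 7: ⊤

⊤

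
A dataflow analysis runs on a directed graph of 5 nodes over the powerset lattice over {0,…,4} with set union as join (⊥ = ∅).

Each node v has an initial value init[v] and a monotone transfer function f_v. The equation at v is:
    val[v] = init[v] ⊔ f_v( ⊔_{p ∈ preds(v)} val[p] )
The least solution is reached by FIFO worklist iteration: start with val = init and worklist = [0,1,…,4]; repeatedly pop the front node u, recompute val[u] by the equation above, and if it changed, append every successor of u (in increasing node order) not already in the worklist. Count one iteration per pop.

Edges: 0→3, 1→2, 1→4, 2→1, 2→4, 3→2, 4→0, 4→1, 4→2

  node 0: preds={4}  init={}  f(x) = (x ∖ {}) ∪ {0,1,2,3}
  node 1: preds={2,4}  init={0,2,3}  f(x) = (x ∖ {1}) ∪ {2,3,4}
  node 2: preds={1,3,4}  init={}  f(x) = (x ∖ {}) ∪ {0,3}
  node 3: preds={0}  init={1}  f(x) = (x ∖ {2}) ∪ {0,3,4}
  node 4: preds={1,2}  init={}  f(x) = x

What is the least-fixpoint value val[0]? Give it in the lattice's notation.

Worklist (9 pops):
  #1 pop 0: in={} → {0,1,2,3} (was {}); enqueue []
  #2 pop 1: in={} → {0,2,3,4} (was {0,2,3}); enqueue []
  #3 pop 2: in={0,1,2,3,4} → {0,1,2,3,4} (was {}); enqueue [1]
  #4 pop 3: in={0,1,2,3} → {0,1,3,4} (was {1}); enqueue [2]
  #5 pop 4: in={0,1,2,3,4} → {0,1,2,3,4} (was {}); enqueue [0]
  #6 pop 1: in={0,1,2,3,4} → {0,2,3,4} (no change)
  #7 pop 2: in={0,1,2,3,4} → {0,1,2,3,4} (no change)
  #8 pop 0: in={0,1,2,3,4} → {0,1,2,3,4} (was {0,1,2,3}); enqueue [3]
  #9 pop 3: in={0,1,2,3,4} → {0,1,3,4} (no change)

Fixpoint:
  val[0] = {0,1,2,3,4}
  val[1] = {0,2,3,4}
  val[2] = {0,1,2,3,4}
  val[3] = {0,1,3,4}
  val[4] = {0,1,2,3,4}

{0,1,2,3,4}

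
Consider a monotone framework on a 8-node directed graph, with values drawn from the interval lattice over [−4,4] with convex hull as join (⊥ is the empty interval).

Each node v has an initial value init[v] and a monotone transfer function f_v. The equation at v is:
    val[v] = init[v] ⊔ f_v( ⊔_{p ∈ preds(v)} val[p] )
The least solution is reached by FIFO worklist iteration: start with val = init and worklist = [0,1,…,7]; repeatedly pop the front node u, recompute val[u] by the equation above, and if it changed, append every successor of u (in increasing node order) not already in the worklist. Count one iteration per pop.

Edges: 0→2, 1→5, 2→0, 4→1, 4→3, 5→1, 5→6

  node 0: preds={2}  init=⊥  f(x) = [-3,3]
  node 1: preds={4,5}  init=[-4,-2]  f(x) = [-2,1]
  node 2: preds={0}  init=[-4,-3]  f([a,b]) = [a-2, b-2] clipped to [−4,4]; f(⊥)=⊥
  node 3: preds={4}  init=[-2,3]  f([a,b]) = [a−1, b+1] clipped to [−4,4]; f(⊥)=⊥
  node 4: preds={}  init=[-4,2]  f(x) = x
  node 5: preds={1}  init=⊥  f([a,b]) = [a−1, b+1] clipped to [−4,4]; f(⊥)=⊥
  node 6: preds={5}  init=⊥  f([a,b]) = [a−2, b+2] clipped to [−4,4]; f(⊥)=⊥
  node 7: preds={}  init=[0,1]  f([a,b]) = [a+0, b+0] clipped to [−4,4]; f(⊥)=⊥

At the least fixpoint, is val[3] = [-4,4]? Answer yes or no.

no

Worklist (10 pops):
  #1 pop 0: in=[-4,-3] → [-3,3] (was ⊥); enqueue []
  #2 pop 1: in=[-4,2] → [-4,1] (was [-4,-2]); enqueue []
  #3 pop 2: in=[-3,3] → [-4,1] (was [-4,-3]); enqueue [0]
  #4 pop 3: in=[-4,2] → [-4,3] (was [-2,3]); enqueue []
  #5 pop 4: in=⊥ → [-4,2] (no change)
  #6 pop 5: in=[-4,1] → [-4,2] (was ⊥); enqueue [1]
  #7 pop 6: in=[-4,2] → [-4,4] (was ⊥); enqueue []
  #8 pop 7: in=⊥ → [0,1] (no change)
  #9 pop 0: in=[-4,1] → [-3,3] (no change)
  #10 pop 1: in=[-4,2] → [-4,1] (no change)

Fixpoint:
  val[0] = [-3,3]
  val[1] = [-4,1]
  val[2] = [-4,1]
  val[3] = [-4,3]
  val[4] = [-4,2]
  val[5] = [-4,2]
  val[6] = [-4,4]
  val[7] = [0,1]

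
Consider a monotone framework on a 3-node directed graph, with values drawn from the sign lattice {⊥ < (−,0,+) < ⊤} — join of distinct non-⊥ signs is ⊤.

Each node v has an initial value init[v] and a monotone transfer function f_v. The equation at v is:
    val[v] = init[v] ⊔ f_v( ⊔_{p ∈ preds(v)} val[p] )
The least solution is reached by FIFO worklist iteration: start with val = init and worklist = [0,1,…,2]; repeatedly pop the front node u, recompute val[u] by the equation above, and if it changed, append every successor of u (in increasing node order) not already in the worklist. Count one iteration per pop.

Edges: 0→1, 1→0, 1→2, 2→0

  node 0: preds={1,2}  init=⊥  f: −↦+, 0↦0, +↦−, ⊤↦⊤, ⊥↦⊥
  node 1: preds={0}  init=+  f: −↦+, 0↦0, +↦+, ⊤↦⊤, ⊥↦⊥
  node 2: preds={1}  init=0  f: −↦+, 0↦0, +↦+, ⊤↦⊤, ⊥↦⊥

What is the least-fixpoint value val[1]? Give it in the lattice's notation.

Trace (4 dequeues):
  [1] u=0 | in ⊤ | out ⊤ | prev ⊥ | push {}
  [2] u=1 | in ⊤ | out ⊤ | prev + | push {0}
  [3] u=2 | in ⊤ | out ⊤ | prev 0 | push {}
  [4] u=0 | in ⊤ | out ⊤ | ==

Converged values:
  [0] ⊤
  [1] ⊤
  [2] ⊤

⊤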